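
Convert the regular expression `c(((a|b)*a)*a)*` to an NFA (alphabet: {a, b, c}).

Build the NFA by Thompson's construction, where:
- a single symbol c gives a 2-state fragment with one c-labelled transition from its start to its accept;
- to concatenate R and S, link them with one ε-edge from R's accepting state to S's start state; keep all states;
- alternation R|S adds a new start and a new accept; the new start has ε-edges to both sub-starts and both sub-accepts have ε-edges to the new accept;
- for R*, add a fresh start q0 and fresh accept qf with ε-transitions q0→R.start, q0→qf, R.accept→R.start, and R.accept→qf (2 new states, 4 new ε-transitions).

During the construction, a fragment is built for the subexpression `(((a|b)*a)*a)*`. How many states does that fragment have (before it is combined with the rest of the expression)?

Fragment for `(((a|b)*a)*a)*`:
Each of the 4 symbol leaves contributes a 2-state fragment.
  a|b — 6 states
  (a|b)* — 8 states
  (a|b)*a — 10 states
  ((a|b)*a)* — 12 states
  ((a|b)*a)*a — 14 states
  (((a|b)*a)*a)* — 16 states

16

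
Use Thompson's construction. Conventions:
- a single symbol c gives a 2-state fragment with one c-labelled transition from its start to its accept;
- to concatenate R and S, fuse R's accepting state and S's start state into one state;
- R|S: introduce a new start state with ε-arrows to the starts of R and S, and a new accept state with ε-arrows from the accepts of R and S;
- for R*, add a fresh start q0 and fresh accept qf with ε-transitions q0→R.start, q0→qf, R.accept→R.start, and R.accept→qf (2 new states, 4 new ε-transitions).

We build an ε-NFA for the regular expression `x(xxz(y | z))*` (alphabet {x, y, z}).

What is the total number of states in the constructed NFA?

12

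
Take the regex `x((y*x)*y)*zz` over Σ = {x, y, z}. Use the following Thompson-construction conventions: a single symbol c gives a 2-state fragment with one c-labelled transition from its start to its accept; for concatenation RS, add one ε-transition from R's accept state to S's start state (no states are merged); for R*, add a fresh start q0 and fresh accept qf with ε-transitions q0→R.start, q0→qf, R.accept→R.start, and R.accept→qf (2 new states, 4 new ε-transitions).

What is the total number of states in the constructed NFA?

18

Building bottom-up:
Each of the 6 symbol leaves contributes a 2-state fragment.
  y* → 4 states
  y*x → 6 states
  (y*x)* → 8 states
  (y*x)*y → 10 states
  ((y*x)*y)* → 12 states
  x((y*x)*y)*zz → 18 states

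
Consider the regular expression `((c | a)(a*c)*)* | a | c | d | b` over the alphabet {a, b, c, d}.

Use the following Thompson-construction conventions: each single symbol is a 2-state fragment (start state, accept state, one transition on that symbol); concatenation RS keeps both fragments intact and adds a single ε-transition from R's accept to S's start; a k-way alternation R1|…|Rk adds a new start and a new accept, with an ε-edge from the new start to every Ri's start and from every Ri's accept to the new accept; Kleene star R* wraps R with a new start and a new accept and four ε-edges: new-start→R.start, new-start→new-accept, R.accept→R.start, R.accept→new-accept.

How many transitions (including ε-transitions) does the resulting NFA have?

36

Recursing over subexpressions:
Each of the 8 symbol leaves contributes 1 transition (1 symbol, 0 ε).
  c | a = 6 transitions (2 symbol, 4 ε)
  a* = 5 transitions (1 symbol, 4 ε)
  a*c = 7 transitions (2 symbol, 5 ε)
  (a*c)* = 11 transitions (2 symbol, 9 ε)
  (c | a)(a*c)* = 18 transitions (4 symbol, 14 ε)
  ((c | a)(a*c)*)* = 22 transitions (4 symbol, 18 ε)
  ((c | a)(a*c)*)* | a | c | d | b = 36 transitions (8 symbol, 28 ε)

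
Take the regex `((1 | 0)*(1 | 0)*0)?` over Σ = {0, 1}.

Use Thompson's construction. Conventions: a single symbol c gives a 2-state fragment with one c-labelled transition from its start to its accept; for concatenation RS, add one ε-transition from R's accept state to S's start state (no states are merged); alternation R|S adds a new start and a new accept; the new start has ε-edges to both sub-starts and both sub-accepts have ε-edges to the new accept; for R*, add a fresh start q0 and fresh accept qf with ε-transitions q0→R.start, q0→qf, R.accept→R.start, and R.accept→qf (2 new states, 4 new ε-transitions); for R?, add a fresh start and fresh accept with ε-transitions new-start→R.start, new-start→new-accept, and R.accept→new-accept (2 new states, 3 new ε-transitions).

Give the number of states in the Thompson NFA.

Per subexpression:
Each of the 5 symbol leaves contributes a 2-state fragment.
  1 | 0 → 6 states
  (1 | 0)* → 8 states
  1 | 0 → 6 states
  (1 | 0)* → 8 states
  (1 | 0)*(1 | 0)*0 → 18 states
  ((1 | 0)*(1 | 0)*0)? → 20 states

20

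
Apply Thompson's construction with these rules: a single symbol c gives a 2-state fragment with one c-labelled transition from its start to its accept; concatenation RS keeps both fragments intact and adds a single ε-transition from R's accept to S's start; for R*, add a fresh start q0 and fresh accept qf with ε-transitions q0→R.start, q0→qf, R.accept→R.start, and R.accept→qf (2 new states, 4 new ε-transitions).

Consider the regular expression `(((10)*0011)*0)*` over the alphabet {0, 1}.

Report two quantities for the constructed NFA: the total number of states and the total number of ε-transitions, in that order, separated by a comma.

20, 18

Bottom-up over the parse tree:
Each of the 7 symbol leaves contributes 2 states and 0 ε-transitions.
  10 = 4 states, 1 ε-transition
  (10)* = 6 states, 5 ε-transitions
  (10)*0011 = 14 states, 9 ε-transitions
  ((10)*0011)* = 16 states, 13 ε-transitions
  ((10)*0011)*0 = 18 states, 14 ε-transitions
  (((10)*0011)*0)* = 20 states, 18 ε-transitions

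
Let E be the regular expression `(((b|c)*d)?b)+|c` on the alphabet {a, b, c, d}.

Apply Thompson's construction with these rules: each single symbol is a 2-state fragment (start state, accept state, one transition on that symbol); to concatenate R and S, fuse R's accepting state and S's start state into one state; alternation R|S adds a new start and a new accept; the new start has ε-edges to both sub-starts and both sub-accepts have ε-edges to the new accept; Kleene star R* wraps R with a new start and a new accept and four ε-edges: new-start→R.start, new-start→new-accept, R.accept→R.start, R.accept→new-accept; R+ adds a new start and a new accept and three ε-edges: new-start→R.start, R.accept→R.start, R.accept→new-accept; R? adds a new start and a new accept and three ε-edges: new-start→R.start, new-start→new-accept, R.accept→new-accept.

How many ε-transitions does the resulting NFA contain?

Per subexpression:
Each of the 5 symbol leaves contributes 0 ε-transitions.
  b|c : 4 ε-transitions
  (b|c)* : 8 ε-transitions
  (b|c)*d : 8 ε-transitions
  ((b|c)*d)? : 11 ε-transitions
  ((b|c)*d)?b : 11 ε-transitions
  (((b|c)*d)?b)+ : 14 ε-transitions
  (((b|c)*d)?b)+|c : 18 ε-transitions

18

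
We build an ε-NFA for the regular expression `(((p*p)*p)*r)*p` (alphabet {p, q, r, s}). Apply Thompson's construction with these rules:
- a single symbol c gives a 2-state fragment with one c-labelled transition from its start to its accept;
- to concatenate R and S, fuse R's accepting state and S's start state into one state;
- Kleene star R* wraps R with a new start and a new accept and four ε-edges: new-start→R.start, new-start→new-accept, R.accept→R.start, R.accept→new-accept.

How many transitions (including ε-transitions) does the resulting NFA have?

21

Per subexpression:
Each of the 5 symbol leaves contributes 1 transition (1 symbol, 0 ε).
  p* : 5 transitions (1 symbol, 4 ε)
  p*p : 6 transitions (2 symbol, 4 ε)
  (p*p)* : 10 transitions (2 symbol, 8 ε)
  (p*p)*p : 11 transitions (3 symbol, 8 ε)
  ((p*p)*p)* : 15 transitions (3 symbol, 12 ε)
  ((p*p)*p)*r : 16 transitions (4 symbol, 12 ε)
  (((p*p)*p)*r)* : 20 transitions (4 symbol, 16 ε)
  (((p*p)*p)*r)*p : 21 transitions (5 symbol, 16 ε)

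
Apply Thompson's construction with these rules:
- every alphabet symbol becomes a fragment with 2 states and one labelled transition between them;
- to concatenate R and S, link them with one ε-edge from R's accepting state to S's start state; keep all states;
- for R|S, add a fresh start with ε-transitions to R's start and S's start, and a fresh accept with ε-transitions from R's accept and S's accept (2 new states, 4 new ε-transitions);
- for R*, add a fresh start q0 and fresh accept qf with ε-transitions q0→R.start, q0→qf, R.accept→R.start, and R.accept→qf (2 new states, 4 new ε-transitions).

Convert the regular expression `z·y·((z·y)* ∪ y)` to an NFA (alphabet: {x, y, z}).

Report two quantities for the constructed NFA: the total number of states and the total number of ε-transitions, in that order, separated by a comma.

14, 11

Recursing over subexpressions:
Each of the 5 symbol leaves contributes 2 states and 0 ε-transitions.
  z·y : 4 states, 1 ε-transition
  (z·y)* : 6 states, 5 ε-transitions
  (z·y)* ∪ y : 10 states, 9 ε-transitions
  z·y·((z·y)* ∪ y) : 14 states, 11 ε-transitions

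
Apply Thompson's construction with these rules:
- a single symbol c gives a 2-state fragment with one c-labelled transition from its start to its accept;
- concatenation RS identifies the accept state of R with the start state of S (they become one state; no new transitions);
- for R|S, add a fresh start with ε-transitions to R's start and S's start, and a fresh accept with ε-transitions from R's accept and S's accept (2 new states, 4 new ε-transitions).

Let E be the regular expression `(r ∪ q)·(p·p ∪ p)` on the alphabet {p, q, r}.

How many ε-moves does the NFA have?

By structural recursion:
Each of the 5 symbol leaves contributes 0 ε-transitions.
  r ∪ q → 4 ε-transitions
  p·p → 0 ε-transitions
  p·p ∪ p → 4 ε-transitions
  (r ∪ q)·(p·p ∪ p) → 8 ε-transitions

8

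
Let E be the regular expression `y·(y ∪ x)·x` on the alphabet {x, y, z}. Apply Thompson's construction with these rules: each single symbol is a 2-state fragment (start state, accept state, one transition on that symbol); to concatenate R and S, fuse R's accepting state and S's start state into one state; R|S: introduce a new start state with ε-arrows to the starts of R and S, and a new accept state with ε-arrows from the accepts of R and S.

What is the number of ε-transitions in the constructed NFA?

4

Per subexpression:
Each of the 4 symbol leaves contributes 0 ε-transitions.
  y ∪ x → 4 ε-transitions
  y·(y ∪ x)·x → 4 ε-transitions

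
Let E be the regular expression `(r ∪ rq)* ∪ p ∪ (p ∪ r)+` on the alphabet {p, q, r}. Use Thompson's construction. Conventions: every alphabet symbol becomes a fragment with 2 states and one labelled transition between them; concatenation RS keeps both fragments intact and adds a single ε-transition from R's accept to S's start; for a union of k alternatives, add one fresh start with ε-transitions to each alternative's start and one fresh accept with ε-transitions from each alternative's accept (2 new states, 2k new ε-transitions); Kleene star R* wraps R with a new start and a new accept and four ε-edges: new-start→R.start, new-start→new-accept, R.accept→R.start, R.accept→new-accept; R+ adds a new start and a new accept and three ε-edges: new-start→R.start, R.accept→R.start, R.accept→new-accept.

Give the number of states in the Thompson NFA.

Recursing over subexpressions:
Each of the 6 symbol leaves contributes a 2-state fragment.
  rq → 4 states
  r ∪ rq → 8 states
  (r ∪ rq)* → 10 states
  p ∪ r → 6 states
  (p ∪ r)+ → 8 states
  (r ∪ rq)* ∪ p ∪ (p ∪ r)+ → 22 states

22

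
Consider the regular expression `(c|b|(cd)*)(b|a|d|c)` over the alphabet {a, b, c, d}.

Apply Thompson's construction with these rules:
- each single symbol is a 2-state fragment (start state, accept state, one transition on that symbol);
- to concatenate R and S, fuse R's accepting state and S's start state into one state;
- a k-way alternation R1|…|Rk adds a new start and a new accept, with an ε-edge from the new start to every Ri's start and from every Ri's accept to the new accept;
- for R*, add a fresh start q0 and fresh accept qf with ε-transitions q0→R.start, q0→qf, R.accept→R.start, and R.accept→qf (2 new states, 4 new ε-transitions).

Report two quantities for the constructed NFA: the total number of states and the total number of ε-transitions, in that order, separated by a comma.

Recursing over subexpressions:
Each of the 8 symbol leaves contributes 2 states and 0 ε-transitions.
  cd → 3 states, 0 ε-transitions
  (cd)* → 5 states, 4 ε-transitions
  c|b|(cd)* → 11 states, 10 ε-transitions
  b|a|d|c → 10 states, 8 ε-transitions
  (c|b|(cd)*)(b|a|d|c) → 20 states, 18 ε-transitions

20, 18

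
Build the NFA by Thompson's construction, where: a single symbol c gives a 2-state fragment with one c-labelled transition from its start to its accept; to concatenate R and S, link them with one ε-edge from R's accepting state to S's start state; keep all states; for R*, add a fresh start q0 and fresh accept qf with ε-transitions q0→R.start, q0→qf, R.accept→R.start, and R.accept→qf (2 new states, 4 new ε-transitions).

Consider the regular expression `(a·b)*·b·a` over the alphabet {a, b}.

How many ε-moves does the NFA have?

7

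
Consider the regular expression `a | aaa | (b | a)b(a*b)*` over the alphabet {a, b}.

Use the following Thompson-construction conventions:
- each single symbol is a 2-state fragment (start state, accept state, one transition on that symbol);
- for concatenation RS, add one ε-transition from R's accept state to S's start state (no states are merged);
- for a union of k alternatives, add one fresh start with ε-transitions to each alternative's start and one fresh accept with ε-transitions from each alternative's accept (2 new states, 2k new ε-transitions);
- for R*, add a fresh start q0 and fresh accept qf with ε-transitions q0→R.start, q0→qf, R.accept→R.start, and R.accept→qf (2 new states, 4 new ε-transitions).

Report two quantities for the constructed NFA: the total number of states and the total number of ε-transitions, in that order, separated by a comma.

Per subexpression:
Each of the 9 symbol leaves contributes 2 states and 0 ε-transitions.
  aaa → 6 states, 2 ε-transitions
  b | a → 6 states, 4 ε-transitions
  a* → 4 states, 4 ε-transitions
  a*b → 6 states, 5 ε-transitions
  (a*b)* → 8 states, 9 ε-transitions
  (b | a)b(a*b)* → 16 states, 15 ε-transitions
  a | aaa | (b | a)b(a*b)* → 26 states, 23 ε-transitions

26, 23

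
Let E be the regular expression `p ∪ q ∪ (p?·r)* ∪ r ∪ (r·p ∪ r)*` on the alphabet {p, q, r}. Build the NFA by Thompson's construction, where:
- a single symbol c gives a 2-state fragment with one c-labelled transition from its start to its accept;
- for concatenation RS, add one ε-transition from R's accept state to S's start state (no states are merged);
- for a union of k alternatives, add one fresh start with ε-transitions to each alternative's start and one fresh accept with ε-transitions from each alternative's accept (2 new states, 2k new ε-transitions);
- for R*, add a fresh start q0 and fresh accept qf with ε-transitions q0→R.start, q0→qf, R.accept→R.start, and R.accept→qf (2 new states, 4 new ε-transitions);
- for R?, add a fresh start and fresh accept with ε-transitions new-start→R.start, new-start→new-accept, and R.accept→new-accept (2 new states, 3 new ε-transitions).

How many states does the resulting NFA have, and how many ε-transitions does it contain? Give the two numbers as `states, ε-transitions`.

Recursing over subexpressions:
Each of the 8 symbol leaves contributes 2 states and 0 ε-transitions.
  p? — 4 states, 3 ε-transitions
  p?·r — 6 states, 4 ε-transitions
  (p?·r)* — 8 states, 8 ε-transitions
  r·p — 4 states, 1 ε-transition
  r·p ∪ r — 8 states, 5 ε-transitions
  (r·p ∪ r)* — 10 states, 9 ε-transitions
  p ∪ q ∪ (p?·r)* ∪ r ∪ (r·p ∪ r)* — 26 states, 27 ε-transitions

26, 27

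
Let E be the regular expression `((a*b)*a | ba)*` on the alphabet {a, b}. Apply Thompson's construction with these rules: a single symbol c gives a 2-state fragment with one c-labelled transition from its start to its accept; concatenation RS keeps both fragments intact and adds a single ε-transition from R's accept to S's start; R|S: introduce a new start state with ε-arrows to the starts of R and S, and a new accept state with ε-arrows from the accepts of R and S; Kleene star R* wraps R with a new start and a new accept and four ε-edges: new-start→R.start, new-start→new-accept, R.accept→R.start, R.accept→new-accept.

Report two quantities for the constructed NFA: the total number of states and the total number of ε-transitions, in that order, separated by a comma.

18, 19

By structural recursion:
Each of the 5 symbol leaves contributes 2 states and 0 ε-transitions.
  a* : 4 states, 4 ε-transitions
  a*b : 6 states, 5 ε-transitions
  (a*b)* : 8 states, 9 ε-transitions
  (a*b)*a : 10 states, 10 ε-transitions
  ba : 4 states, 1 ε-transition
  (a*b)*a | ba : 16 states, 15 ε-transitions
  ((a*b)*a | ba)* : 18 states, 19 ε-transitions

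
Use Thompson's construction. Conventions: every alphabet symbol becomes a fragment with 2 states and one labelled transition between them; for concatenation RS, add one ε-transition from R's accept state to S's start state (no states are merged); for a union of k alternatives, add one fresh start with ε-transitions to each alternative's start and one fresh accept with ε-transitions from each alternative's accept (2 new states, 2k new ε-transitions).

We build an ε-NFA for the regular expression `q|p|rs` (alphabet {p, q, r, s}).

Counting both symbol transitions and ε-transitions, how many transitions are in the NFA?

11

By structural recursion:
Each of the 4 symbol leaves contributes 1 transition (1 symbol, 0 ε).
  rs : 3 transitions (2 symbol, 1 ε)
  q|p|rs : 11 transitions (4 symbol, 7 ε)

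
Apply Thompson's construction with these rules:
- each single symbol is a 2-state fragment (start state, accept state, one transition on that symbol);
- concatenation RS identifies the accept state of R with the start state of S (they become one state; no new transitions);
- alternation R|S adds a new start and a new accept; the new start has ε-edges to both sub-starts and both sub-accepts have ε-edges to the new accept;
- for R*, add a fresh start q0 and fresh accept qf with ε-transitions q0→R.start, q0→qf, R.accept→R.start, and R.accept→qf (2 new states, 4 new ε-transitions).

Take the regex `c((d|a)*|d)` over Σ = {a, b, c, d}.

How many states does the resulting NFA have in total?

13

By structural recursion:
Each of the 4 symbol leaves contributes a 2-state fragment.
  d|a = 6 states
  (d|a)* = 8 states
  (d|a)*|d = 12 states
  c((d|a)*|d) = 13 states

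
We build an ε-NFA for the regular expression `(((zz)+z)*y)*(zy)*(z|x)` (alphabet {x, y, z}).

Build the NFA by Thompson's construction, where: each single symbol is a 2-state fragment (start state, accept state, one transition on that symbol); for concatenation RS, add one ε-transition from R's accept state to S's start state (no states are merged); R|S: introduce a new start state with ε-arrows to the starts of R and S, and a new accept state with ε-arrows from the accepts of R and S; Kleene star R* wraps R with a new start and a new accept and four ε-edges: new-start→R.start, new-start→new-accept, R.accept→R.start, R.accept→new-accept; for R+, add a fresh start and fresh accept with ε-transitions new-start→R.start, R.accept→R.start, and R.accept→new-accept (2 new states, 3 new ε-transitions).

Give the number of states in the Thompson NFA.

26

Recursing over subexpressions:
Each of the 8 symbol leaves contributes a 2-state fragment.
  zz = 4 states
  (zz)+ = 6 states
  (zz)+z = 8 states
  ((zz)+z)* = 10 states
  ((zz)+z)*y = 12 states
  (((zz)+z)*y)* = 14 states
  zy = 4 states
  (zy)* = 6 states
  z|x = 6 states
  (((zz)+z)*y)*(zy)*(z|x) = 26 states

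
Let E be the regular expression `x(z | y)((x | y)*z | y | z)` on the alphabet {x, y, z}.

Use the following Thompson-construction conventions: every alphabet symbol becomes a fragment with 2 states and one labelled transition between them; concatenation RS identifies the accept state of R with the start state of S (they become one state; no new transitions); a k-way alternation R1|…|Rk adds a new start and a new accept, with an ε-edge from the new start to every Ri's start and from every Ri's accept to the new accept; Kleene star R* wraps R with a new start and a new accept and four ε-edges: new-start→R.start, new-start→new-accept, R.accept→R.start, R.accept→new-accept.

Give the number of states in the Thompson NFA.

21

Recursing over subexpressions:
Each of the 8 symbol leaves contributes a 2-state fragment.
  z | y → 6 states
  x | y → 6 states
  (x | y)* → 8 states
  (x | y)*z → 9 states
  (x | y)*z | y | z → 15 states
  x(z | y)((x | y)*z | y | z) → 21 states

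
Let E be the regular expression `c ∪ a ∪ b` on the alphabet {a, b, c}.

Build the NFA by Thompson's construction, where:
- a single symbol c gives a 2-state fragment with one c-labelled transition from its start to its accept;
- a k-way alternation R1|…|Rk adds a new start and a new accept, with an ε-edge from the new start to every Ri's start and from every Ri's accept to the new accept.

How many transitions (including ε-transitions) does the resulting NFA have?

Per subexpression:
Each of the 3 symbol leaves contributes 1 transition (1 symbol, 0 ε).
  c ∪ a ∪ b → 9 transitions (3 symbol, 6 ε)

9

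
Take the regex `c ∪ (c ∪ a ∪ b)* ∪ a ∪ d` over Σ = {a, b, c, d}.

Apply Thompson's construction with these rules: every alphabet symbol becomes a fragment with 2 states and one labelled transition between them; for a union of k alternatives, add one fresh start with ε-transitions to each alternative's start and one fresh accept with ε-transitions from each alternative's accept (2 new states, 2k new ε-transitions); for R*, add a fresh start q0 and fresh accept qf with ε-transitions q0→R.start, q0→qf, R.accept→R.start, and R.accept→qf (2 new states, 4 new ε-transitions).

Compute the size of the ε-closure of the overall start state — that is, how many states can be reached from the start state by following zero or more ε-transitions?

11

Let C(F) = |ε-closure(F.start)| within fragment F, and note whether F accepts ε. Symbol fragments have C = 1 and do not accept ε. Then:
  c ∪ a ∪ b : C = 1 + 1 + 1 + 1 = 4 (the new accept is not ε-reachable since no branch accepts ε)
  (c ∪ a ∪ b)* : C = 1 (new start) + 4 (body) + 1 (new accept) = 6
  c ∪ (c ∪ a ∪ b)* ∪ a ∪ d : new start ε-reaches every alternative's start; at least one alternative accepts ε, so the union's new accept is reached too: C = 1 + 1 + 6 + 1 + 1 + 1 = 11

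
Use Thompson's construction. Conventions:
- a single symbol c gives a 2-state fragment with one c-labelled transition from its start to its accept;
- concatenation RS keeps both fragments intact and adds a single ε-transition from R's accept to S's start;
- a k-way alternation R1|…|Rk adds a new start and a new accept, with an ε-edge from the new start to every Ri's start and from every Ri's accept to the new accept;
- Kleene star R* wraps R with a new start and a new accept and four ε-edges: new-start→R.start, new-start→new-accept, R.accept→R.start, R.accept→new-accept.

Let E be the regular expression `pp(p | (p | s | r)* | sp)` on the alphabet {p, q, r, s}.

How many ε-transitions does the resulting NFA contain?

Bottom-up over the parse tree:
Each of the 8 symbol leaves contributes 0 ε-transitions.
  p | s | r — 6 ε-transitions
  (p | s | r)* — 10 ε-transitions
  sp — 1 ε-transition
  p | (p | s | r)* | sp — 17 ε-transitions
  pp(p | (p | s | r)* | sp) — 19 ε-transitions

19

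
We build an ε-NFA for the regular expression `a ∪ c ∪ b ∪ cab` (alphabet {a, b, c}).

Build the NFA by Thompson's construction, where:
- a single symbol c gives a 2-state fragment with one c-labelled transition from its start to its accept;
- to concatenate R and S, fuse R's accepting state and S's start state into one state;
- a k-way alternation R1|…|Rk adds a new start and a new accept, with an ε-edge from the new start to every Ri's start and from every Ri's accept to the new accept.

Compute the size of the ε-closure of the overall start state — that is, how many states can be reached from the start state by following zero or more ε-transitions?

Let C(F) = |ε-closure(F.start)| within fragment F, and note whether F accepts ε. Symbol fragments have C = 1 and do not accept ε. Then:
  cab → C equals the left operand's closure size = 1 (its accept is not ε-reachable, so the closure stops there)
  a ∪ c ∪ b ∪ cab → new start ε-reaches every alternative's start; none of them accept ε, so the new accept is not reached: C = 1 + 1 + 1 + 1 + 1 = 5

5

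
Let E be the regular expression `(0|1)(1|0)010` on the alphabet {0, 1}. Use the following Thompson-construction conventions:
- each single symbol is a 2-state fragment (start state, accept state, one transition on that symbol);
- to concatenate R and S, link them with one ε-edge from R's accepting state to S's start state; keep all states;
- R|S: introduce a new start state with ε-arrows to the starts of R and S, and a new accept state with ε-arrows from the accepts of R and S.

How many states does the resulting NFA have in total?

18

Bottom-up over the parse tree:
Each of the 7 symbol leaves contributes a 2-state fragment.
  0|1 → 6 states
  1|0 → 6 states
  (0|1)(1|0)010 → 18 states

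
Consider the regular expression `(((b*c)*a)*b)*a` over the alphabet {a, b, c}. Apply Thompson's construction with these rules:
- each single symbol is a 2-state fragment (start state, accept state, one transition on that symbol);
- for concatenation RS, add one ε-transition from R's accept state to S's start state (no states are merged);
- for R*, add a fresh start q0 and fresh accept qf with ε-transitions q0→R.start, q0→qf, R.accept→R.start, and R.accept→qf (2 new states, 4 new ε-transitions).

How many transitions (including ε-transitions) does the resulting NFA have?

25

Per subexpression:
Each of the 5 symbol leaves contributes 1 transition (1 symbol, 0 ε).
  b* → 5 transitions (1 symbol, 4 ε)
  b*c → 7 transitions (2 symbol, 5 ε)
  (b*c)* → 11 transitions (2 symbol, 9 ε)
  (b*c)*a → 13 transitions (3 symbol, 10 ε)
  ((b*c)*a)* → 17 transitions (3 symbol, 14 ε)
  ((b*c)*a)*b → 19 transitions (4 symbol, 15 ε)
  (((b*c)*a)*b)* → 23 transitions (4 symbol, 19 ε)
  (((b*c)*a)*b)*a → 25 transitions (5 symbol, 20 ε)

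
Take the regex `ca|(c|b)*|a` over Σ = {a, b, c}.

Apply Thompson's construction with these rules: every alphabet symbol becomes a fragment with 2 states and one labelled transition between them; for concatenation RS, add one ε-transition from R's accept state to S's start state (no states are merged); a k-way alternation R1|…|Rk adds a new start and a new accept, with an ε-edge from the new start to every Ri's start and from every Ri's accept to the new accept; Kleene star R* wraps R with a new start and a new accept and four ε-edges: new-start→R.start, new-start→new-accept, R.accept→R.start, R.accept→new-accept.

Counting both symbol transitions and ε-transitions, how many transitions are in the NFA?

By structural recursion:
Each of the 5 symbol leaves contributes 1 transition (1 symbol, 0 ε).
  ca : 3 transitions (2 symbol, 1 ε)
  c|b : 6 transitions (2 symbol, 4 ε)
  (c|b)* : 10 transitions (2 symbol, 8 ε)
  ca|(c|b)*|a : 20 transitions (5 symbol, 15 ε)

20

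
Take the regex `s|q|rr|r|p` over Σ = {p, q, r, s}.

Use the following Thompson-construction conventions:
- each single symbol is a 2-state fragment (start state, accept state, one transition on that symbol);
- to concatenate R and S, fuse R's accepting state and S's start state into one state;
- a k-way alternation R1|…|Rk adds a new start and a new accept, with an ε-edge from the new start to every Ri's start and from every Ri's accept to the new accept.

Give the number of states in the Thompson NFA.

Recursing over subexpressions:
Each of the 6 symbol leaves contributes a 2-state fragment.
  rr — 3 states
  s|q|rr|r|p — 13 states

13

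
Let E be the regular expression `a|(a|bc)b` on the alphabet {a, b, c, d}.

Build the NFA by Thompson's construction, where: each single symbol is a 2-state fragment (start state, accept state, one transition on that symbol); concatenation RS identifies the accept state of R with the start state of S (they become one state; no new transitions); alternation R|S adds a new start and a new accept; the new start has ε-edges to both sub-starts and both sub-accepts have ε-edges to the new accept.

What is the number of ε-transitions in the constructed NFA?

8

Per subexpression:
Each of the 5 symbol leaves contributes 0 ε-transitions.
  bc — 0 ε-transitions
  a|bc — 4 ε-transitions
  (a|bc)b — 4 ε-transitions
  a|(a|bc)b — 8 ε-transitions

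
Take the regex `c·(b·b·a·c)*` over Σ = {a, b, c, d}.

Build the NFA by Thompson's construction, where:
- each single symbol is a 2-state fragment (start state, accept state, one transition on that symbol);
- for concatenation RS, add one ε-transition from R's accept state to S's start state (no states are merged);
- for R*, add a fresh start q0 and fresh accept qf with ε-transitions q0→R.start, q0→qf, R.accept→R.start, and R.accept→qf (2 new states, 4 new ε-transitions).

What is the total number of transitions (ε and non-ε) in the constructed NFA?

13

Recursing over subexpressions:
Each of the 5 symbol leaves contributes 1 transition (1 symbol, 0 ε).
  b·b·a·c = 7 transitions (4 symbol, 3 ε)
  (b·b·a·c)* = 11 transitions (4 symbol, 7 ε)
  c·(b·b·a·c)* = 13 transitions (5 symbol, 8 ε)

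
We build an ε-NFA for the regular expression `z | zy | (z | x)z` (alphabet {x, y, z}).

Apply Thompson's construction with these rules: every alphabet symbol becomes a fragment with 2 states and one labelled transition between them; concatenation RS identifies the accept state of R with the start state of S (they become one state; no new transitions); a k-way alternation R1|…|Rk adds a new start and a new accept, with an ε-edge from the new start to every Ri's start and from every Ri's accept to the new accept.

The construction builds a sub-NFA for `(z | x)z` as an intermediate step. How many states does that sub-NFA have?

7

Fragment for `(z | x)z`:
Each of the 3 symbol leaves contributes a 2-state fragment.
  z | x → 6 states
  (z | x)z → 7 states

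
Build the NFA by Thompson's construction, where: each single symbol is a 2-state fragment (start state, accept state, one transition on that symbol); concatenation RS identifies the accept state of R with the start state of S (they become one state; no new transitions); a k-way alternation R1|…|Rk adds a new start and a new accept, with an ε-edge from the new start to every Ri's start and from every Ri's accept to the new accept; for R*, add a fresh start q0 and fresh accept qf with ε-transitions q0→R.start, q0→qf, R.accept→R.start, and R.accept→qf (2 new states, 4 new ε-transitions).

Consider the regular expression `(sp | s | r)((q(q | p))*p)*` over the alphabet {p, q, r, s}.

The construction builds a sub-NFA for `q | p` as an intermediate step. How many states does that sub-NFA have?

Fragment for `q | p`:
Each of the 2 symbol leaves contributes a 2-state fragment.
  q | p : 6 states

6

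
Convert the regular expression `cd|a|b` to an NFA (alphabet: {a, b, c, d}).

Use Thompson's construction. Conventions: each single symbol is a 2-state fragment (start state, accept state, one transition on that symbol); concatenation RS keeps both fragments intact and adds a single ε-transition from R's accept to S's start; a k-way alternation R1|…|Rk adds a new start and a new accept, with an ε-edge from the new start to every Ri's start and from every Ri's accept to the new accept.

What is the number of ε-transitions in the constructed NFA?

7

By structural recursion:
Each of the 4 symbol leaves contributes 0 ε-transitions.
  cd — 1 ε-transition
  cd|a|b — 7 ε-transitions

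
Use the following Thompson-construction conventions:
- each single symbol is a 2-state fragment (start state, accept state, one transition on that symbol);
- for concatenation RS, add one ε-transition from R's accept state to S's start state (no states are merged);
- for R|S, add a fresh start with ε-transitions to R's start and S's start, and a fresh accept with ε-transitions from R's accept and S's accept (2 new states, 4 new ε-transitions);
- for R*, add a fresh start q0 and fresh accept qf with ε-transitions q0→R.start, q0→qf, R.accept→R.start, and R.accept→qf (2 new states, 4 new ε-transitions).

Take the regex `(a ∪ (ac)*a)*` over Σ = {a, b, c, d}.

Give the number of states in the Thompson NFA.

14

Building bottom-up:
Each of the 4 symbol leaves contributes a 2-state fragment.
  ac = 4 states
  (ac)* = 6 states
  (ac)*a = 8 states
  a ∪ (ac)*a = 12 states
  (a ∪ (ac)*a)* = 14 states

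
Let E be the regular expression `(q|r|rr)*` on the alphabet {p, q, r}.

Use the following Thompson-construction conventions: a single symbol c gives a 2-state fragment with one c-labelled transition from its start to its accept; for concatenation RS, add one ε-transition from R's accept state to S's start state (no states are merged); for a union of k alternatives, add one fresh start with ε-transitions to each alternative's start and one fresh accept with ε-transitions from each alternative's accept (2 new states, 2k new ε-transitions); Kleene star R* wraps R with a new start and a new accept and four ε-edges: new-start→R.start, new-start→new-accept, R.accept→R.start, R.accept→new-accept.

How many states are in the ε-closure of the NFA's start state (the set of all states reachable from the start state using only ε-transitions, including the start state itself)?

Let C(F) = |ε-closure(F.start)| within fragment F, and note whether F accepts ε. Symbol fragments have C = 1 and do not accept ε. Then:
  rr : |ε-closure| equals the left operand's closure size = 1 (its accept is not ε-reachable, so the closure stops there)
  q|r|rr : |ε-closure| = 1 + 1 + 1 + 1 = 4 (the new accept is not ε-reachable since no branch accepts ε)
  (q|r|rr)* : new start has ε-edges to the inner start and to the new accept, so |ε-closure| = 2 + 4 = 6

6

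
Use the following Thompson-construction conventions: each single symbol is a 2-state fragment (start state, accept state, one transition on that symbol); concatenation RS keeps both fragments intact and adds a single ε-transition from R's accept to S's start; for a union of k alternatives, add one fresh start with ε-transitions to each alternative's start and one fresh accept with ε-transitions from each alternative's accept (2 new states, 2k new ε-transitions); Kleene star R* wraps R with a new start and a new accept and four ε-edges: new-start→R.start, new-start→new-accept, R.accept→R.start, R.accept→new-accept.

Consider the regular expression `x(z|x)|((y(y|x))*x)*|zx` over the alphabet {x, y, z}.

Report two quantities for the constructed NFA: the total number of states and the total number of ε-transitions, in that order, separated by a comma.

28, 26

Building bottom-up:
Each of the 9 symbol leaves contributes 2 states and 0 ε-transitions.
  z|x = 6 states, 4 ε-transitions
  x(z|x) = 8 states, 5 ε-transitions
  y|x = 6 states, 4 ε-transitions
  y(y|x) = 8 states, 5 ε-transitions
  (y(y|x))* = 10 states, 9 ε-transitions
  (y(y|x))*x = 12 states, 10 ε-transitions
  ((y(y|x))*x)* = 14 states, 14 ε-transitions
  zx = 4 states, 1 ε-transition
  x(z|x)|((y(y|x))*x)*|zx = 28 states, 26 ε-transitions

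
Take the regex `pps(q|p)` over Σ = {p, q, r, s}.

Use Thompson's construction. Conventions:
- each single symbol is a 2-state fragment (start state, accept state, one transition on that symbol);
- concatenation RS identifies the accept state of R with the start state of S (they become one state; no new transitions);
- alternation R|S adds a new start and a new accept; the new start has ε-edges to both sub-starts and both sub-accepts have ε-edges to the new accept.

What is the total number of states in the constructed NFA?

Recursing over subexpressions:
Each of the 5 symbol leaves contributes a 2-state fragment.
  q|p → 6 states
  pps(q|p) → 9 states

9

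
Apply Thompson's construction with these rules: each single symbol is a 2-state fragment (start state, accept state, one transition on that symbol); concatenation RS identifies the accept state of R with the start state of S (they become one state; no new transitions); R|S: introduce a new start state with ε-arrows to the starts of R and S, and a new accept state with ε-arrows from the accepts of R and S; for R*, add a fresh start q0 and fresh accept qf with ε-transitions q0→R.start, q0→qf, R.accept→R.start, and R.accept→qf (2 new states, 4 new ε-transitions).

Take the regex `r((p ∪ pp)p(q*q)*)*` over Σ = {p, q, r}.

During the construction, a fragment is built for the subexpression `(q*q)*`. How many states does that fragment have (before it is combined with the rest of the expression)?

7

Fragment for `(q*q)*`:
Each of the 2 symbol leaves contributes a 2-state fragment.
  q* : 4 states
  q*q : 5 states
  (q*q)* : 7 states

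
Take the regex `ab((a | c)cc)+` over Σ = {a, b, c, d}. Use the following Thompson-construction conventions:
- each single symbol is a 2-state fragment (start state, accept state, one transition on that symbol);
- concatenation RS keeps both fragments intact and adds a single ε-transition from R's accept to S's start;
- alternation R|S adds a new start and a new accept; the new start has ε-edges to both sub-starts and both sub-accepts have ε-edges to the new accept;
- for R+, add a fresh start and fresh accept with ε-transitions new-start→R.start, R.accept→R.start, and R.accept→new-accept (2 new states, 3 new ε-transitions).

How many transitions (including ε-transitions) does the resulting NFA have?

17

Building bottom-up:
Each of the 6 symbol leaves contributes 1 transition (1 symbol, 0 ε).
  a | c = 6 transitions (2 symbol, 4 ε)
  (a | c)cc = 10 transitions (4 symbol, 6 ε)
  ((a | c)cc)+ = 13 transitions (4 symbol, 9 ε)
  ab((a | c)cc)+ = 17 transitions (6 symbol, 11 ε)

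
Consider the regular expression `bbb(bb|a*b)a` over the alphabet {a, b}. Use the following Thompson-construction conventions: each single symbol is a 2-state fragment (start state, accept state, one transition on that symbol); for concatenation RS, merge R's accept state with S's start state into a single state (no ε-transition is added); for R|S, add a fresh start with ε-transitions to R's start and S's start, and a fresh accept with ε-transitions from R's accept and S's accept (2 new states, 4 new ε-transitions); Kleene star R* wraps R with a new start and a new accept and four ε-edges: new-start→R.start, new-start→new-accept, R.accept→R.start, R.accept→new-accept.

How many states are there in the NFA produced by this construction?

14

Building bottom-up:
Each of the 8 symbol leaves contributes a 2-state fragment.
  bb — 3 states
  a* — 4 states
  a*b — 5 states
  bb|a*b — 10 states
  bbb(bb|a*b)a — 14 states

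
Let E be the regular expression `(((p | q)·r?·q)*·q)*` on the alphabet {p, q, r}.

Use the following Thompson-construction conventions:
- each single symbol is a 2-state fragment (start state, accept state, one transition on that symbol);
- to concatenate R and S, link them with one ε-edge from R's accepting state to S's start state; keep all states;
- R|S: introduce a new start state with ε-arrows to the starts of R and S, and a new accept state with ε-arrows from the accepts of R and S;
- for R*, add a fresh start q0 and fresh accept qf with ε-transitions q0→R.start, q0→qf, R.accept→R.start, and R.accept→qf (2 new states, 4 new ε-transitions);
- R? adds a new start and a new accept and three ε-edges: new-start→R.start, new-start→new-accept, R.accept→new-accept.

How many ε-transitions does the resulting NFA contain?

18

By structural recursion:
Each of the 5 symbol leaves contributes 0 ε-transitions.
  p | q = 4 ε-transitions
  r? = 3 ε-transitions
  (p | q)·r?·q = 9 ε-transitions
  ((p | q)·r?·q)* = 13 ε-transitions
  ((p | q)·r?·q)*·q = 14 ε-transitions
  (((p | q)·r?·q)*·q)* = 18 ε-transitions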